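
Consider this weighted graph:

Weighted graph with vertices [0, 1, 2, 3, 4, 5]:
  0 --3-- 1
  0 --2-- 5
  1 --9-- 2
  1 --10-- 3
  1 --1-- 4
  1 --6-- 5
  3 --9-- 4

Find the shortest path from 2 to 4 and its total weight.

Using Dijkstra's algorithm from vertex 2:
Shortest path: 2 -> 1 -> 4
Total weight: 9 + 1 = 10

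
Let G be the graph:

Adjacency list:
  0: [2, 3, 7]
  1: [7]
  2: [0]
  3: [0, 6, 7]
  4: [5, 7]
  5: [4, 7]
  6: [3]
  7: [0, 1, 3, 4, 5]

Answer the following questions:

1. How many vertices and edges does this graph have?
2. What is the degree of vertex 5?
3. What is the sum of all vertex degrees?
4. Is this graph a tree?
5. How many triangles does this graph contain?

Count: 8 vertices, 9 edges.
Vertex 5 has neighbors [4, 7], degree = 2.
Handshaking lemma: 2 * 9 = 18.
A tree on 8 vertices has 7 edges. This graph has 9 edges (2 extra). Not a tree.
Number of triangles = 2.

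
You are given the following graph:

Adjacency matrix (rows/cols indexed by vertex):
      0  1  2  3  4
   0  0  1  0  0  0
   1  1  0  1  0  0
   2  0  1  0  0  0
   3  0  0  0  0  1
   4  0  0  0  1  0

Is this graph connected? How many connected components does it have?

Checking connectivity: the graph has 2 connected component(s).
Components: [[0, 1, 2], [3, 4]]. The graph is NOT connected.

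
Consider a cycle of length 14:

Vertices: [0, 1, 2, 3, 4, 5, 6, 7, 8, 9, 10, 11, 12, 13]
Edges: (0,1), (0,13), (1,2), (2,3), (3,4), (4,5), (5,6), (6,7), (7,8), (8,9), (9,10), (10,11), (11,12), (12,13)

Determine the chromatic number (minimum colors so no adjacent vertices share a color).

This is an even cycle (C_14). Even cycles are bipartite.
Chromatic number = 2.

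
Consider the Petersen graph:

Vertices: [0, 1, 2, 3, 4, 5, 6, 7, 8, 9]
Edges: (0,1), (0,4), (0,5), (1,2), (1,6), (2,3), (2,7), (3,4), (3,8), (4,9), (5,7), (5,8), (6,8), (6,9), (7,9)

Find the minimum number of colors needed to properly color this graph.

The Petersen graph contains odd cycles (e.g. the outer 5-cycle), so chi >= 3.
A proper 3-coloring exists (it is a well-known 3-chromatic graph).
Chromatic number = 3.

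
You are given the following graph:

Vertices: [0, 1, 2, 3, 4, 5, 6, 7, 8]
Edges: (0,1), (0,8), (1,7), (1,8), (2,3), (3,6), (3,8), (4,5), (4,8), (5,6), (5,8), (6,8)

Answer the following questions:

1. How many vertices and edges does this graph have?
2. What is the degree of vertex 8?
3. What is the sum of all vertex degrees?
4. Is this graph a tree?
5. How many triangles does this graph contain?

Count: 9 vertices, 12 edges.
Vertex 8 has neighbors [0, 1, 3, 4, 5, 6], degree = 6.
Handshaking lemma: 2 * 12 = 24.
A tree on 9 vertices has 8 edges. This graph has 12 edges (4 extra). Not a tree.
Number of triangles = 4.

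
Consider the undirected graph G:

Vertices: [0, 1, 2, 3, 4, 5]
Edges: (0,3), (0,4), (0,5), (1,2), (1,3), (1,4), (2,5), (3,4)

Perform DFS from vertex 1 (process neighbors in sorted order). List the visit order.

DFS from vertex 1 (neighbors processed in ascending order):
Visit order: 1, 2, 5, 0, 3, 4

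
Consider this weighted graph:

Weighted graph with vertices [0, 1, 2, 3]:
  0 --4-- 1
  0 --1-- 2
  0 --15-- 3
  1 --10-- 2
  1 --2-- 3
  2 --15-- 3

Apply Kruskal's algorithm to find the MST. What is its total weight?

Applying Kruskal's algorithm (sort edges by weight, add if no cycle):
  Add (0,2) w=1
  Add (1,3) w=2
  Add (0,1) w=4
  Skip (1,2) w=10 (creates cycle)
  Skip (0,3) w=15 (creates cycle)
  Skip (2,3) w=15 (creates cycle)
MST weight = 7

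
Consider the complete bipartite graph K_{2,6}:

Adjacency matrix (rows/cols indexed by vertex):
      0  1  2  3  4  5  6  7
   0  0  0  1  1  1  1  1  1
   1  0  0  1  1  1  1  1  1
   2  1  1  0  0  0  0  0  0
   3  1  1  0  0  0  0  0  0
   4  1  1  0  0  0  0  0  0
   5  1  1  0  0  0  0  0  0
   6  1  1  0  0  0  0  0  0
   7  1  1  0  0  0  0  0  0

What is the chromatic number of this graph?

K_{2,6} is bipartite: vertices split into two independent sets of size 2 and 6.
Color one set 0, the other 1. No adjacent vertices share a color.
Chromatic number = 2.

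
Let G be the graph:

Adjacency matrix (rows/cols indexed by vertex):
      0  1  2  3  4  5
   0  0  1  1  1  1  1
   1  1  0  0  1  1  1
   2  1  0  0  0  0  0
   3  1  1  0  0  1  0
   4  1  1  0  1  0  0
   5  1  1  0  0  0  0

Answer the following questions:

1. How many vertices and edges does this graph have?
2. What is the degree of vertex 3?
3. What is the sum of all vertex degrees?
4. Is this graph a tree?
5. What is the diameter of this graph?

Count: 6 vertices, 9 edges.
Vertex 3 has neighbors [0, 1, 4], degree = 3.
Handshaking lemma: 2 * 9 = 18.
A tree on 6 vertices has 5 edges. This graph has 9 edges (4 extra). Not a tree.
Diameter (longest shortest path) = 2.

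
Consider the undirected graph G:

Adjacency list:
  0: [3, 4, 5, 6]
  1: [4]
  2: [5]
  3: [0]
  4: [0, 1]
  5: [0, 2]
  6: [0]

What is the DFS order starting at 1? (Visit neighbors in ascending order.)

DFS from vertex 1 (neighbors processed in ascending order):
Visit order: 1, 4, 0, 3, 5, 2, 6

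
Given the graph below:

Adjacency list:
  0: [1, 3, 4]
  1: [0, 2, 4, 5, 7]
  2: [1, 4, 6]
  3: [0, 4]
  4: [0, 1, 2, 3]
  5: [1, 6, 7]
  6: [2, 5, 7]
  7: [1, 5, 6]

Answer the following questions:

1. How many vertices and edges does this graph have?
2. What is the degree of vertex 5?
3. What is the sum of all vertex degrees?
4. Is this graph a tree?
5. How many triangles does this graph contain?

Count: 8 vertices, 13 edges.
Vertex 5 has neighbors [1, 6, 7], degree = 3.
Handshaking lemma: 2 * 13 = 26.
A tree on 8 vertices has 7 edges. This graph has 13 edges (6 extra). Not a tree.
Number of triangles = 5.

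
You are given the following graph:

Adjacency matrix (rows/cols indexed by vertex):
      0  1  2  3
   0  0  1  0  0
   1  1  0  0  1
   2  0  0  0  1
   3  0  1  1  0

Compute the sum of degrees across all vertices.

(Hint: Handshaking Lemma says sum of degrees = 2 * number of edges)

Count edges: 3 edges.
By Handshaking Lemma: sum of degrees = 2 * 3 = 6.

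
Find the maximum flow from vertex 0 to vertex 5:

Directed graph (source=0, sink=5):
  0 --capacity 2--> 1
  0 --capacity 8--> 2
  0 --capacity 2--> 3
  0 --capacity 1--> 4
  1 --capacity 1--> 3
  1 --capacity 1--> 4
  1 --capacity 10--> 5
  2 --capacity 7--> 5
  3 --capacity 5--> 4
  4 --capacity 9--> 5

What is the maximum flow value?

Computing max flow:
  Flow on (0->1): 2/2
  Flow on (0->2): 7/8
  Flow on (0->3): 2/2
  Flow on (0->4): 1/1
  Flow on (1->5): 2/10
  Flow on (2->5): 7/7
  Flow on (3->4): 2/5
  Flow on (4->5): 3/9
Maximum flow = 12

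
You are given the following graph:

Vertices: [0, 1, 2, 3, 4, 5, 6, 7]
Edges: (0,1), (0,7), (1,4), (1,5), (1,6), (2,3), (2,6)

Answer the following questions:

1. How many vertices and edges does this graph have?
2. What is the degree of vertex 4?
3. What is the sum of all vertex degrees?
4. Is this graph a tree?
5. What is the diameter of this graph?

Count: 8 vertices, 7 edges.
Vertex 4 has neighbors [1], degree = 1.
Handshaking lemma: 2 * 7 = 14.
A graph is a tree iff it is connected and has exactly n-1 edges. This graph is connected (all 8 vertices in one component) and has 8-1 = 7 edges. It is a tree.
Diameter (longest shortest path) = 5.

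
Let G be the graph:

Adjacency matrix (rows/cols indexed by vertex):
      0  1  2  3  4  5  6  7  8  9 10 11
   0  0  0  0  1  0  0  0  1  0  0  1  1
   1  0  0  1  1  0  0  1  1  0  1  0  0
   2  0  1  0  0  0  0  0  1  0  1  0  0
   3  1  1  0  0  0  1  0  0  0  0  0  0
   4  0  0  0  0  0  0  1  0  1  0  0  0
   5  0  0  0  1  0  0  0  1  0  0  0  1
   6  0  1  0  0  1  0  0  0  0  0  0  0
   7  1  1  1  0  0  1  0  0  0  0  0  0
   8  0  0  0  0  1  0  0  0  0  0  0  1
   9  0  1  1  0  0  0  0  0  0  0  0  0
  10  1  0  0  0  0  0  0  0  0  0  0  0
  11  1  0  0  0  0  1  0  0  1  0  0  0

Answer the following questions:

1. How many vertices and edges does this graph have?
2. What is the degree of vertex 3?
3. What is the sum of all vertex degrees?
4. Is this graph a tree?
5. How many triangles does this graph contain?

Count: 12 vertices, 17 edges.
Vertex 3 has neighbors [0, 1, 5], degree = 3.
Handshaking lemma: 2 * 17 = 34.
A tree on 12 vertices has 11 edges. This graph has 17 edges (6 extra). Not a tree.
Number of triangles = 2.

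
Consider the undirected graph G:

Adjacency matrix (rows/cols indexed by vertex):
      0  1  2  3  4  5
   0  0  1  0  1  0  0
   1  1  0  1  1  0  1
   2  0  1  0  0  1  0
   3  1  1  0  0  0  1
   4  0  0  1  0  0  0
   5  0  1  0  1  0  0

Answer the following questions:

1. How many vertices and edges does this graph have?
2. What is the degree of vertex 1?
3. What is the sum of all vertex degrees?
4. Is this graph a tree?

Count: 6 vertices, 7 edges.
Vertex 1 has neighbors [0, 2, 3, 5], degree = 4.
Handshaking lemma: 2 * 7 = 14.
A tree on 6 vertices has 5 edges. This graph has 7 edges (2 extra). Not a tree.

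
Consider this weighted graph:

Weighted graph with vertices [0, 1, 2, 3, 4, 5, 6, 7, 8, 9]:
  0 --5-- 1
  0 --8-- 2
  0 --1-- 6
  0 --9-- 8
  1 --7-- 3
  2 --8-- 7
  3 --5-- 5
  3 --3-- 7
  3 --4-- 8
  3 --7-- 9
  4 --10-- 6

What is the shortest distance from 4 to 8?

Using Dijkstra's algorithm from vertex 4:
Shortest path: 4 -> 6 -> 0 -> 8
Total weight: 10 + 1 + 9 = 20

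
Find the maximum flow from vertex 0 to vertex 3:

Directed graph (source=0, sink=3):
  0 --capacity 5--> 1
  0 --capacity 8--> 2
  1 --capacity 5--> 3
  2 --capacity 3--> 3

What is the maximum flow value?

Computing max flow:
  Flow on (0->1): 5/5
  Flow on (0->2): 3/8
  Flow on (1->3): 5/5
  Flow on (2->3): 3/3
Maximum flow = 8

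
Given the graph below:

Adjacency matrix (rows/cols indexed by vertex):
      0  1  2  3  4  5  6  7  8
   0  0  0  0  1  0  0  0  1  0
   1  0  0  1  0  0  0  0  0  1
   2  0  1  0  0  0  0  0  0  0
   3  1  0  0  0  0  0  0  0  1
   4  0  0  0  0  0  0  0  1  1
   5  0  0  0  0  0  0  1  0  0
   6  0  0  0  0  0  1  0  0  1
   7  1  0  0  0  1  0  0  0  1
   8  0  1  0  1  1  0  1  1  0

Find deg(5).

Vertex 5 has neighbors [6], so deg(5) = 1.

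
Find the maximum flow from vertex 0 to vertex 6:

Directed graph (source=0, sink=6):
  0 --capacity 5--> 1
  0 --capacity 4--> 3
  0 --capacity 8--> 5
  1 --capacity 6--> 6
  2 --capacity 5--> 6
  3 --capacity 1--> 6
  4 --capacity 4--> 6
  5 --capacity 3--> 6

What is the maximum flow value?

Computing max flow:
  Flow on (0->1): 5/5
  Flow on (0->3): 1/4
  Flow on (0->5): 3/8
  Flow on (1->6): 5/6
  Flow on (3->6): 1/1
  Flow on (5->6): 3/3
Maximum flow = 9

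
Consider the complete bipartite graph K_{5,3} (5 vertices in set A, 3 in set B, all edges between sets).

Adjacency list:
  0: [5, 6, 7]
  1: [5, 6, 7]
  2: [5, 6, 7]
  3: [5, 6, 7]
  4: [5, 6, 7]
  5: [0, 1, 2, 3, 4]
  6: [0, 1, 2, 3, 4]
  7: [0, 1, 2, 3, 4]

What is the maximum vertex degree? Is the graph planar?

Set-A vertices have degree 3; set-B vertices have degree 5. Maximum degree = max(5,3) = 5.
K_{5,3} contains K_{3,3} as a subgraph (since both sides have >= 3 vertices); by Kuratowski's theorem it is not planar.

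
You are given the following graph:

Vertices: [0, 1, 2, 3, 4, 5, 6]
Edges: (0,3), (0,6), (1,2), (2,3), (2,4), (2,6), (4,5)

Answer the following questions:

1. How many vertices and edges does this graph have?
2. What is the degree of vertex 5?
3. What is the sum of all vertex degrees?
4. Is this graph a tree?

Count: 7 vertices, 7 edges.
Vertex 5 has neighbors [4], degree = 1.
Handshaking lemma: 2 * 7 = 14.
A tree on 7 vertices has 6 edges. This graph has 7 edges (1 extra). Not a tree.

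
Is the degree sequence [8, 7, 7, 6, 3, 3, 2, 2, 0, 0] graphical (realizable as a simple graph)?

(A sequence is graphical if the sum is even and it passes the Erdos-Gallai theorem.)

Sum of degrees = 38. Sum is even but fails Erdos-Gallai. The sequence is NOT graphical.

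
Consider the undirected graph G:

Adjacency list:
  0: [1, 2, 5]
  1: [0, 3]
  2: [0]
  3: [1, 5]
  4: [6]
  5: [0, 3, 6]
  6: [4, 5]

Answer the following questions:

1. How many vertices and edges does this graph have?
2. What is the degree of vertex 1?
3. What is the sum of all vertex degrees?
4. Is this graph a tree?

Count: 7 vertices, 7 edges.
Vertex 1 has neighbors [0, 3], degree = 2.
Handshaking lemma: 2 * 7 = 14.
A tree on 7 vertices has 6 edges. This graph has 7 edges (1 extra). Not a tree.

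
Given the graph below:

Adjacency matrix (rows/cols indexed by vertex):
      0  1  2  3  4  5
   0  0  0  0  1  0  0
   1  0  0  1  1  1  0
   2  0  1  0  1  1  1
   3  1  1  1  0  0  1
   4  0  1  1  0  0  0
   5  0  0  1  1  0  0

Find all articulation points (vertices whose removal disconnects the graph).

An articulation point is a vertex whose removal disconnects the graph.
Articulation points: [3]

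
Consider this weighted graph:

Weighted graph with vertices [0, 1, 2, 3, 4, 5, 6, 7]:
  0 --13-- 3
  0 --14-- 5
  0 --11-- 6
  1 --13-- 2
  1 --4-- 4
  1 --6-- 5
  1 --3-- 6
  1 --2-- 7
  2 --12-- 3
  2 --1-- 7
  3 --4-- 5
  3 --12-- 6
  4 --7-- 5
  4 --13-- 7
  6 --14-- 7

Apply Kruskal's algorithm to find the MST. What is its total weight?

Applying Kruskal's algorithm (sort edges by weight, add if no cycle):
  Add (2,7) w=1
  Add (1,7) w=2
  Add (1,6) w=3
  Add (1,4) w=4
  Add (3,5) w=4
  Add (1,5) w=6
  Skip (4,5) w=7 (creates cycle)
  Add (0,6) w=11
  Skip (2,3) w=12 (creates cycle)
  Skip (3,6) w=12 (creates cycle)
  Skip (0,3) w=13 (creates cycle)
  Skip (1,2) w=13 (creates cycle)
  Skip (4,7) w=13 (creates cycle)
  Skip (0,5) w=14 (creates cycle)
  Skip (6,7) w=14 (creates cycle)
MST weight = 31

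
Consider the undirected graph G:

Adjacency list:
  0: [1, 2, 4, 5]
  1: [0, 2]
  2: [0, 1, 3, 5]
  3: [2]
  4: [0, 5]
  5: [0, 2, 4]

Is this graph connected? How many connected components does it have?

Checking connectivity: the graph has 1 connected component(s).
All vertices are reachable from each other. The graph IS connected.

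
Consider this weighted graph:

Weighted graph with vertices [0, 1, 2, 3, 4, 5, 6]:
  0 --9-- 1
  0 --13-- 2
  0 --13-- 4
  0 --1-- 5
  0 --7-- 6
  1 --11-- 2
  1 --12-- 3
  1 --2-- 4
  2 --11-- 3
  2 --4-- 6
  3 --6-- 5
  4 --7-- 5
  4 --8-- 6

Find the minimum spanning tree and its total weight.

Applying Kruskal's algorithm (sort edges by weight, add if no cycle):
  Add (0,5) w=1
  Add (1,4) w=2
  Add (2,6) w=4
  Add (3,5) w=6
  Add (0,6) w=7
  Add (4,5) w=7
  Skip (4,6) w=8 (creates cycle)
  Skip (0,1) w=9 (creates cycle)
  Skip (1,2) w=11 (creates cycle)
  Skip (2,3) w=11 (creates cycle)
  Skip (1,3) w=12 (creates cycle)
  Skip (0,4) w=13 (creates cycle)
  Skip (0,2) w=13 (creates cycle)
MST weight = 27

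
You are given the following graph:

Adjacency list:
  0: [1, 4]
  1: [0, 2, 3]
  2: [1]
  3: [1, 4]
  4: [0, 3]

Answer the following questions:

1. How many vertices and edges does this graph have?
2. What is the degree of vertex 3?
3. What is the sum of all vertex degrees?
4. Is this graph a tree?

Count: 5 vertices, 5 edges.
Vertex 3 has neighbors [1, 4], degree = 2.
Handshaking lemma: 2 * 5 = 10.
A tree on 5 vertices has 4 edges. This graph has 5 edges (1 extra). Not a tree.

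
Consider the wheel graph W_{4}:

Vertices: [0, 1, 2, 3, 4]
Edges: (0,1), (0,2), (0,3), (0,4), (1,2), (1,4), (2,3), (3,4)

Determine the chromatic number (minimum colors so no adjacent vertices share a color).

W_{4} = C_{4} plus a hub adjacent to every cycle vertex.
The outer cycle needs 2 colors (even cycle); the hub is adjacent to all of them so needs a fresh color.
Chromatic number = 2 + 1 = 3.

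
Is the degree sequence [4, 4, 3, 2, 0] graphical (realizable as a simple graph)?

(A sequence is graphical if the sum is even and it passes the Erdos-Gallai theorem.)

Sum of degrees = 13. Sum is odd, so the sequence is NOT graphical.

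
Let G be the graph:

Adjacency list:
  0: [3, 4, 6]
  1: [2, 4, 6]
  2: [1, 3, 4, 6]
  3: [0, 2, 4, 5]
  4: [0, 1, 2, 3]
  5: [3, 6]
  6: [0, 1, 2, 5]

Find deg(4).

Vertex 4 has neighbors [0, 1, 2, 3], so deg(4) = 4.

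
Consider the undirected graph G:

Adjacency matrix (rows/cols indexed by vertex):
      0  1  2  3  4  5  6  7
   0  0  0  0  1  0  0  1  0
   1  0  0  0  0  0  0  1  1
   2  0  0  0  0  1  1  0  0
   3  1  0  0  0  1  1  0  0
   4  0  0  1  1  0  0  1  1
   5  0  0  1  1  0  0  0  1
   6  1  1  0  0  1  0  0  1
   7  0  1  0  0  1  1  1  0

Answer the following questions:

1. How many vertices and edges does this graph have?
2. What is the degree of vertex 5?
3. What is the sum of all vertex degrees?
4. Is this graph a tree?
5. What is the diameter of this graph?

Count: 8 vertices, 12 edges.
Vertex 5 has neighbors [2, 3, 7], degree = 3.
Handshaking lemma: 2 * 12 = 24.
A tree on 8 vertices has 7 edges. This graph has 12 edges (5 extra). Not a tree.
Diameter (longest shortest path) = 3.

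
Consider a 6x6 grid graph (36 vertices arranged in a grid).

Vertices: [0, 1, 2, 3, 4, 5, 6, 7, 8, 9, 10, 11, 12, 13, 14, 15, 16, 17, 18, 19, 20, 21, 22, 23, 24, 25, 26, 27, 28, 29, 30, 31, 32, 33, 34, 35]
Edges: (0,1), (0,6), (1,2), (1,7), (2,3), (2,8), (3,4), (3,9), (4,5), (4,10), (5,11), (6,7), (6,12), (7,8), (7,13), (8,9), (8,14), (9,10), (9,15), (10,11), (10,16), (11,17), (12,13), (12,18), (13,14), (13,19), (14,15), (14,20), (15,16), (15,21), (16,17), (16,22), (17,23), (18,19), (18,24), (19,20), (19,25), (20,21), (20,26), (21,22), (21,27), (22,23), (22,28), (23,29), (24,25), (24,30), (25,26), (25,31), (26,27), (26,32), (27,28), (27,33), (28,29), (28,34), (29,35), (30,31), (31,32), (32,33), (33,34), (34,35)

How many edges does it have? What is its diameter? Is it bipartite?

A 6x6 grid has 30 vertical edges and 30 horizontal edges.
Total edges = 30 + 30 = 60.
Diameter = (6-1) + (6-1) = 10 (corner to opposite corner).
Grid graphs are bipartite (checkerboard coloring).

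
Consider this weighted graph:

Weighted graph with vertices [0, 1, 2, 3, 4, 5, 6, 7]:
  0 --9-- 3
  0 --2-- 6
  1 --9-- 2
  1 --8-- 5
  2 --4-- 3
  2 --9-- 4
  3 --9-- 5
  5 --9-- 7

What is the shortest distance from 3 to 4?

Using Dijkstra's algorithm from vertex 3:
Shortest path: 3 -> 2 -> 4
Total weight: 4 + 9 = 13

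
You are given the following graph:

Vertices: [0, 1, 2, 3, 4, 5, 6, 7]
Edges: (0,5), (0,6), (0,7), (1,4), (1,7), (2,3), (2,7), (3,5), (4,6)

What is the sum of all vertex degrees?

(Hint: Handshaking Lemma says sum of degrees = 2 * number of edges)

Count edges: 9 edges.
By Handshaking Lemma: sum of degrees = 2 * 9 = 18.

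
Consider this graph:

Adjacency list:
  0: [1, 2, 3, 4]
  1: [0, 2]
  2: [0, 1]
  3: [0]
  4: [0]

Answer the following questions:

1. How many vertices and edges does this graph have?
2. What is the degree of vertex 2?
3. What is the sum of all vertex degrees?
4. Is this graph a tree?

Count: 5 vertices, 5 edges.
Vertex 2 has neighbors [0, 1], degree = 2.
Handshaking lemma: 2 * 5 = 10.
A tree on 5 vertices has 4 edges. This graph has 5 edges (1 extra). Not a tree.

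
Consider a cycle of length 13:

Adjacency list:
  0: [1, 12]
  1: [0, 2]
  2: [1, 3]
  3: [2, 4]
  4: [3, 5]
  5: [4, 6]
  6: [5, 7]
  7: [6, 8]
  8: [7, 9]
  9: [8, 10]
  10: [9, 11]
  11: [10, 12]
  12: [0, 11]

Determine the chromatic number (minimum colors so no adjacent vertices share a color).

This is an odd cycle (C_13). Odd cycles are not bipartite (any 2-coloring forces two adjacent vertices to match), and 3 colors suffice.
Chromatic number = 3.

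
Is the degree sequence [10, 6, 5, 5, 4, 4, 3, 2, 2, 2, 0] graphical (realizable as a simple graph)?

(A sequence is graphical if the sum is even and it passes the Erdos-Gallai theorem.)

Sum of degrees = 43. Sum is odd, so the sequence is NOT graphical.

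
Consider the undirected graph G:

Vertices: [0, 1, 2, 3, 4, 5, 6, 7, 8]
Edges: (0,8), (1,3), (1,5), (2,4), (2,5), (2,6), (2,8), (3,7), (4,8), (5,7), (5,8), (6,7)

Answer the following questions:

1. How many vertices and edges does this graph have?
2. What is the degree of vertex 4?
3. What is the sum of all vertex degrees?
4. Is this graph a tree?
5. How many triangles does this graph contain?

Count: 9 vertices, 12 edges.
Vertex 4 has neighbors [2, 8], degree = 2.
Handshaking lemma: 2 * 12 = 24.
A tree on 9 vertices has 8 edges. This graph has 12 edges (4 extra). Not a tree.
Number of triangles = 2.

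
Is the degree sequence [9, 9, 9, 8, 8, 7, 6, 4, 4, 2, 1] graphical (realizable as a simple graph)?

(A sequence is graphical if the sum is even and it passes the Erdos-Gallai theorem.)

Sum of degrees = 67. Sum is odd, so the sequence is NOT graphical.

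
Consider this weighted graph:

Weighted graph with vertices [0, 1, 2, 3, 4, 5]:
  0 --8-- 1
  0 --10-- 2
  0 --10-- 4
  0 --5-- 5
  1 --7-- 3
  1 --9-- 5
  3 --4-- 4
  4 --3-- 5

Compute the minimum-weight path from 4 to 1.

Using Dijkstra's algorithm from vertex 4:
Shortest path: 4 -> 3 -> 1
Total weight: 4 + 7 = 11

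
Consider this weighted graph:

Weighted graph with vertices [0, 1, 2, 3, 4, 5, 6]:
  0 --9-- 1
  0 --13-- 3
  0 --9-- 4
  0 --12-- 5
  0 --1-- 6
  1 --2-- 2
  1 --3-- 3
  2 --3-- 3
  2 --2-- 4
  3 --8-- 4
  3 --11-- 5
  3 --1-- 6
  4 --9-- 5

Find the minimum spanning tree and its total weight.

Applying Kruskal's algorithm (sort edges by weight, add if no cycle):
  Add (0,6) w=1
  Add (3,6) w=1
  Add (1,2) w=2
  Add (2,4) w=2
  Add (1,3) w=3
  Skip (2,3) w=3 (creates cycle)
  Skip (3,4) w=8 (creates cycle)
  Skip (0,4) w=9 (creates cycle)
  Skip (0,1) w=9 (creates cycle)
  Add (4,5) w=9
  Skip (3,5) w=11 (creates cycle)
  Skip (0,5) w=12 (creates cycle)
  Skip (0,3) w=13 (creates cycle)
MST weight = 18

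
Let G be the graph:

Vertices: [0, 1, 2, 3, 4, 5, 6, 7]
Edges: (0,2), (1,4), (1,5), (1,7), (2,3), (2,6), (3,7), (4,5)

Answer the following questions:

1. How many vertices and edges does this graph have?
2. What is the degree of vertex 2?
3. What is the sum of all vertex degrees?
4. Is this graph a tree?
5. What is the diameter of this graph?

Count: 8 vertices, 8 edges.
Vertex 2 has neighbors [0, 3, 6], degree = 3.
Handshaking lemma: 2 * 8 = 16.
A tree on 8 vertices has 7 edges. This graph has 8 edges (1 extra). Not a tree.
Diameter (longest shortest path) = 5.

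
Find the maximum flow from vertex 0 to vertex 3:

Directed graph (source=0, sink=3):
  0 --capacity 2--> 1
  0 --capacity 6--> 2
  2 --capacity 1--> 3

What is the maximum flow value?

Computing max flow:
  Flow on (0->2): 1/6
  Flow on (2->3): 1/1
Maximum flow = 1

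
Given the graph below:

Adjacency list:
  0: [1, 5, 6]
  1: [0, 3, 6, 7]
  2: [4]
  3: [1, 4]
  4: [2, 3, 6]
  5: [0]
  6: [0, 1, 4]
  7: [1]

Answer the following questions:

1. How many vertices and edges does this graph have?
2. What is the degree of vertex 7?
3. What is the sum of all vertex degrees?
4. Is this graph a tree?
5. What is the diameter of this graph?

Count: 8 vertices, 9 edges.
Vertex 7 has neighbors [1], degree = 1.
Handshaking lemma: 2 * 9 = 18.
A tree on 8 vertices has 7 edges. This graph has 9 edges (2 extra). Not a tree.
Diameter (longest shortest path) = 4.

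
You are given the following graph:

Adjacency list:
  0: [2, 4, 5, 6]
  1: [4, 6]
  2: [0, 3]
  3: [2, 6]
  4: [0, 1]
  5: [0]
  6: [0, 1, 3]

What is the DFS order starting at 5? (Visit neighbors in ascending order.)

DFS from vertex 5 (neighbors processed in ascending order):
Visit order: 5, 0, 2, 3, 6, 1, 4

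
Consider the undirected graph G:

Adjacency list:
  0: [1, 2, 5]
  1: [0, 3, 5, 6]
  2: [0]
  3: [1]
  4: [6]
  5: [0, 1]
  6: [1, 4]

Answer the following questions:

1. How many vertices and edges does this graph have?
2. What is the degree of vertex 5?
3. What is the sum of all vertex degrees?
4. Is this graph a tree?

Count: 7 vertices, 7 edges.
Vertex 5 has neighbors [0, 1], degree = 2.
Handshaking lemma: 2 * 7 = 14.
A tree on 7 vertices has 6 edges. This graph has 7 edges (1 extra). Not a tree.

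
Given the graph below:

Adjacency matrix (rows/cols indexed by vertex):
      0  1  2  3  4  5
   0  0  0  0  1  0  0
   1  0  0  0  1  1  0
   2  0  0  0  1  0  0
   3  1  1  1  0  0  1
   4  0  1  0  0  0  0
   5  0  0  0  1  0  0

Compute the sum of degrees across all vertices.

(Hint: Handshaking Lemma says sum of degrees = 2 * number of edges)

Count edges: 5 edges.
By Handshaking Lemma: sum of degrees = 2 * 5 = 10.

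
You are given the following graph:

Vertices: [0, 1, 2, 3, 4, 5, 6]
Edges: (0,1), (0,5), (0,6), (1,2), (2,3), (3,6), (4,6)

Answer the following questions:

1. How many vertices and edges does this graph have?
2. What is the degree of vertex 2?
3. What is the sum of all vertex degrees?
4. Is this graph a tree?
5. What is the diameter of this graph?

Count: 7 vertices, 7 edges.
Vertex 2 has neighbors [1, 3], degree = 2.
Handshaking lemma: 2 * 7 = 14.
A tree on 7 vertices has 6 edges. This graph has 7 edges (1 extra). Not a tree.
Diameter (longest shortest path) = 3.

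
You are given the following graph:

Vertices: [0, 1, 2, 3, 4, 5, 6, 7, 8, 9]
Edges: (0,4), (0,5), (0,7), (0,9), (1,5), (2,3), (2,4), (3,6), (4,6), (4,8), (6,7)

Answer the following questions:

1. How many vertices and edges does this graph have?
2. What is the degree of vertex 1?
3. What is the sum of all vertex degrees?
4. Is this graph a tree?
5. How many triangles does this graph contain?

Count: 10 vertices, 11 edges.
Vertex 1 has neighbors [5], degree = 1.
Handshaking lemma: 2 * 11 = 22.
A tree on 10 vertices has 9 edges. This graph has 11 edges (2 extra). Not a tree.
Number of triangles = 0.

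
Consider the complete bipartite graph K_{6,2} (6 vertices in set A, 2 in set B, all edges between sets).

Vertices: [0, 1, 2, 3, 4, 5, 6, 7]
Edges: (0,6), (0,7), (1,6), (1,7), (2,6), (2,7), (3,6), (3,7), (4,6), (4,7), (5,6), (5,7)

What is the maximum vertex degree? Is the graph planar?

Set-A vertices have degree 2; set-B vertices have degree 6. Maximum degree = max(6,2) = 6.
min(6,2) <= 2, so K_{6,2} avoids a K_{3,3} subdivision and is planar.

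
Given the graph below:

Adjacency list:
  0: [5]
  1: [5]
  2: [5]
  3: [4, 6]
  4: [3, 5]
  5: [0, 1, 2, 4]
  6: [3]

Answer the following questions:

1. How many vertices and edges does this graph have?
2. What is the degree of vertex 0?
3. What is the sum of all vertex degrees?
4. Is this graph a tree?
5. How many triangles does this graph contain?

Count: 7 vertices, 6 edges.
Vertex 0 has neighbors [5], degree = 1.
Handshaking lemma: 2 * 6 = 12.
A graph is a tree iff it is connected and has exactly n-1 edges. This graph is connected (all 7 vertices in one component) and has 7-1 = 6 edges. It is a tree.
Number of triangles = 0.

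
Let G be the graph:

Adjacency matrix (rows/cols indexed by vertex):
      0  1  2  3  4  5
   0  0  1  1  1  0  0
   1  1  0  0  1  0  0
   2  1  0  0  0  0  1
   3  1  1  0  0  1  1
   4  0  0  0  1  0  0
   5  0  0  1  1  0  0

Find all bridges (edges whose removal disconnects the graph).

A bridge is an edge whose removal increases the number of connected components.
Bridges found: (3,4)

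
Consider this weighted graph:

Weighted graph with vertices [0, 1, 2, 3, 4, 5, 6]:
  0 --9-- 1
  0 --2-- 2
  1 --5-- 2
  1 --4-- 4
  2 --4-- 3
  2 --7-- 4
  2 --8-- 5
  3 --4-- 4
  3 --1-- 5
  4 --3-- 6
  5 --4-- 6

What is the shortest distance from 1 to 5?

Using Dijkstra's algorithm from vertex 1:
Shortest path: 1 -> 4 -> 3 -> 5
Total weight: 4 + 4 + 1 = 9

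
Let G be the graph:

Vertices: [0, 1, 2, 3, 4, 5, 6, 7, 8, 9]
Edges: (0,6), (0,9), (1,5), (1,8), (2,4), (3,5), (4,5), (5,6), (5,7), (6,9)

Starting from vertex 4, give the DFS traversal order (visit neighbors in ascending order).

DFS from vertex 4 (neighbors processed in ascending order):
Visit order: 4, 2, 5, 1, 8, 3, 6, 0, 9, 7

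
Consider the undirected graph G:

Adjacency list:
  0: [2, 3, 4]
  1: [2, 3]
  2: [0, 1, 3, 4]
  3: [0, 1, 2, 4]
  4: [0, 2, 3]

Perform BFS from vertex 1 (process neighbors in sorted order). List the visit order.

BFS from vertex 1 (neighbors processed in ascending order):
Visit order: 1, 2, 3, 0, 4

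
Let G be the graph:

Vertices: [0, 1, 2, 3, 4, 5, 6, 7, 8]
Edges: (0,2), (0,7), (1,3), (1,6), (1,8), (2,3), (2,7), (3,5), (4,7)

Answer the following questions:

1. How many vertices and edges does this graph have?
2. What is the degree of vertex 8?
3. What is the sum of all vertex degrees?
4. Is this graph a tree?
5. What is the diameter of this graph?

Count: 9 vertices, 9 edges.
Vertex 8 has neighbors [1], degree = 1.
Handshaking lemma: 2 * 9 = 18.
A tree on 9 vertices has 8 edges. This graph has 9 edges (1 extra). Not a tree.
Diameter (longest shortest path) = 5.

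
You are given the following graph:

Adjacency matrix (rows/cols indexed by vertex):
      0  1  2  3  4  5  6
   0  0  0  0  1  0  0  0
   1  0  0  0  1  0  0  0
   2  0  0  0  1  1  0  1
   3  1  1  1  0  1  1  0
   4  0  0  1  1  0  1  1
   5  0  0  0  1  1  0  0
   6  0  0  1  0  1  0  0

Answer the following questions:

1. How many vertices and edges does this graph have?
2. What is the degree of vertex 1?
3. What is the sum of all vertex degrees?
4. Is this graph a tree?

Count: 7 vertices, 9 edges.
Vertex 1 has neighbors [3], degree = 1.
Handshaking lemma: 2 * 9 = 18.
A tree on 7 vertices has 6 edges. This graph has 9 edges (3 extra). Not a tree.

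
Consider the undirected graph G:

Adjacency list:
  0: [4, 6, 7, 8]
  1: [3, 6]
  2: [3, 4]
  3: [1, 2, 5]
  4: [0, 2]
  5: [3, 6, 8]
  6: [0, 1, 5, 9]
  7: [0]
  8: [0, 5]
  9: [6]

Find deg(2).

Vertex 2 has neighbors [3, 4], so deg(2) = 2.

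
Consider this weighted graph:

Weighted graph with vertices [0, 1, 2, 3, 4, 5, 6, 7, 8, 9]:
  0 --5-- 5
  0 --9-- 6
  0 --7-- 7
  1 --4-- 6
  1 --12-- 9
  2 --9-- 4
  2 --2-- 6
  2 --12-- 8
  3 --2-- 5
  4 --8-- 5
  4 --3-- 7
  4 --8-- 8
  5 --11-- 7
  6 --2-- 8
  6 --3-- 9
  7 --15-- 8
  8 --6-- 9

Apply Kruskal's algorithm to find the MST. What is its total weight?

Applying Kruskal's algorithm (sort edges by weight, add if no cycle):
  Add (2,6) w=2
  Add (3,5) w=2
  Add (6,8) w=2
  Add (4,7) w=3
  Add (6,9) w=3
  Add (1,6) w=4
  Add (0,5) w=5
  Skip (8,9) w=6 (creates cycle)
  Add (0,7) w=7
  Skip (4,5) w=8 (creates cycle)
  Add (4,8) w=8
  Skip (0,6) w=9 (creates cycle)
  Skip (2,4) w=9 (creates cycle)
  Skip (5,7) w=11 (creates cycle)
  Skip (1,9) w=12 (creates cycle)
  Skip (2,8) w=12 (creates cycle)
  Skip (7,8) w=15 (creates cycle)
MST weight = 36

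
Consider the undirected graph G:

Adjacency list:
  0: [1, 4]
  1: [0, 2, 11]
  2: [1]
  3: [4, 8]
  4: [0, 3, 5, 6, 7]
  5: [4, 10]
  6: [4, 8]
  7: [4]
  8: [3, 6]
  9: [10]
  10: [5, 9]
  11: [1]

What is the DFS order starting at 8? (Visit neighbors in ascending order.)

DFS from vertex 8 (neighbors processed in ascending order):
Visit order: 8, 3, 4, 0, 1, 2, 11, 5, 10, 9, 6, 7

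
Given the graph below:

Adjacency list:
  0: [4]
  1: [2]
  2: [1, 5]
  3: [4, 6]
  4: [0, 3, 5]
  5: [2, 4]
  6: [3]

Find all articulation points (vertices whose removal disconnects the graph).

An articulation point is a vertex whose removal disconnects the graph.
Articulation points: [2, 3, 4, 5]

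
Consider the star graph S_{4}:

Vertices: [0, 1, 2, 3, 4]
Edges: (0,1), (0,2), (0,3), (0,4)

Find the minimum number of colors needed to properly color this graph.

S_{4} has one hub adjacent to 4 leaves; leaves are pairwise non-adjacent.
Color the hub 0 and every leaf 1.
Chromatic number = 2.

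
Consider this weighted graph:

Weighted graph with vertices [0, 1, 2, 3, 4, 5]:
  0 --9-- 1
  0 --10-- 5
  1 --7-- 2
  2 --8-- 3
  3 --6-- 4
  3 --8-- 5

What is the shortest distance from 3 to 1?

Using Dijkstra's algorithm from vertex 3:
Shortest path: 3 -> 2 -> 1
Total weight: 8 + 7 = 15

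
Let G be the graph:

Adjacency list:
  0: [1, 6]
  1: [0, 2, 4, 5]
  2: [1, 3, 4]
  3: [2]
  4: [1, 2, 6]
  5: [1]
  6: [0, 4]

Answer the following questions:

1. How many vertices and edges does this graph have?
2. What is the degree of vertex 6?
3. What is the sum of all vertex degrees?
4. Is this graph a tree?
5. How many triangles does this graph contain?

Count: 7 vertices, 8 edges.
Vertex 6 has neighbors [0, 4], degree = 2.
Handshaking lemma: 2 * 8 = 16.
A tree on 7 vertices has 6 edges. This graph has 8 edges (2 extra). Not a tree.
Number of triangles = 1.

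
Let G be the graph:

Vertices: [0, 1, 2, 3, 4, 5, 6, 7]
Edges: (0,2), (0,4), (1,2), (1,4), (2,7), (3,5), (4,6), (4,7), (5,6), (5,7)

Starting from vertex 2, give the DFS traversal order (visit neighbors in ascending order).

DFS from vertex 2 (neighbors processed in ascending order):
Visit order: 2, 0, 4, 1, 6, 5, 3, 7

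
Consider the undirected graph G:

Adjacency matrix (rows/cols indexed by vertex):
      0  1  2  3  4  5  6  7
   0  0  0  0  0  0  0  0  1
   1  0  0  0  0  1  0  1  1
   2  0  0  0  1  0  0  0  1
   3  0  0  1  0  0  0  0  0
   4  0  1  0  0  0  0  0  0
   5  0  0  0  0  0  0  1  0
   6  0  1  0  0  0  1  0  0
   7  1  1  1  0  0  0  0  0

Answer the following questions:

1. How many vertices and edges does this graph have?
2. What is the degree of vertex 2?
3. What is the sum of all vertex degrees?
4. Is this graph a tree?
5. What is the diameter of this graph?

Count: 8 vertices, 7 edges.
Vertex 2 has neighbors [3, 7], degree = 2.
Handshaking lemma: 2 * 7 = 14.
A graph is a tree iff it is connected and has exactly n-1 edges. This graph is connected (all 8 vertices in one component) and has 8-1 = 7 edges. It is a tree.
Diameter (longest shortest path) = 5.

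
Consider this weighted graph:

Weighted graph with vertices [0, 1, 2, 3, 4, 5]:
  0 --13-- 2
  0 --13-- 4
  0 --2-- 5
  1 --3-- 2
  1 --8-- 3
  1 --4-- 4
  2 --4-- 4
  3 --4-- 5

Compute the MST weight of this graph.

Applying Kruskal's algorithm (sort edges by weight, add if no cycle):
  Add (0,5) w=2
  Add (1,2) w=3
  Add (1,4) w=4
  Skip (2,4) w=4 (creates cycle)
  Add (3,5) w=4
  Add (1,3) w=8
  Skip (0,4) w=13 (creates cycle)
  Skip (0,2) w=13 (creates cycle)
MST weight = 21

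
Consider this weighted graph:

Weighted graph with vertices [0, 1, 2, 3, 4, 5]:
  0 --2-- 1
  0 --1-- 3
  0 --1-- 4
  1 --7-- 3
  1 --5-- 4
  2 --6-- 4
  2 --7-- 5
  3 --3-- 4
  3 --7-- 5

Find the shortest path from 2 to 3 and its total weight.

Using Dijkstra's algorithm from vertex 2:
Shortest path: 2 -> 4 -> 0 -> 3
Total weight: 6 + 1 + 1 = 8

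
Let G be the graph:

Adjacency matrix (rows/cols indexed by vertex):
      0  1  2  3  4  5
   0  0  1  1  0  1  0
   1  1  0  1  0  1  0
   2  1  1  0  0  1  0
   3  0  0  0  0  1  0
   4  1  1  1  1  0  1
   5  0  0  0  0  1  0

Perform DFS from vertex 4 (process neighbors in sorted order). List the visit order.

DFS from vertex 4 (neighbors processed in ascending order):
Visit order: 4, 0, 1, 2, 3, 5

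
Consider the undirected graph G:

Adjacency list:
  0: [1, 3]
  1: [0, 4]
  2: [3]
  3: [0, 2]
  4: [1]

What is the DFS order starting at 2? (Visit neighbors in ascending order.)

DFS from vertex 2 (neighbors processed in ascending order):
Visit order: 2, 3, 0, 1, 4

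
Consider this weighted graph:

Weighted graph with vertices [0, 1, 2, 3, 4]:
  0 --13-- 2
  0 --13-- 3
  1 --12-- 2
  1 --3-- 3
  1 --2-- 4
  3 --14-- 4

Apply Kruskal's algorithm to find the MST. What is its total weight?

Applying Kruskal's algorithm (sort edges by weight, add if no cycle):
  Add (1,4) w=2
  Add (1,3) w=3
  Add (1,2) w=12
  Add (0,2) w=13
  Skip (0,3) w=13 (creates cycle)
  Skip (3,4) w=14 (creates cycle)
MST weight = 30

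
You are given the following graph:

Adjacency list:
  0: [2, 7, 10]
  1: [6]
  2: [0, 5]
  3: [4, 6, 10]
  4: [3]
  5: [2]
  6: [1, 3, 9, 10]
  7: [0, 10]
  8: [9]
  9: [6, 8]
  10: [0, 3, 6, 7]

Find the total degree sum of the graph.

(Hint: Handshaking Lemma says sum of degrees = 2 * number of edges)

Count edges: 12 edges.
By Handshaking Lemma: sum of degrees = 2 * 12 = 24.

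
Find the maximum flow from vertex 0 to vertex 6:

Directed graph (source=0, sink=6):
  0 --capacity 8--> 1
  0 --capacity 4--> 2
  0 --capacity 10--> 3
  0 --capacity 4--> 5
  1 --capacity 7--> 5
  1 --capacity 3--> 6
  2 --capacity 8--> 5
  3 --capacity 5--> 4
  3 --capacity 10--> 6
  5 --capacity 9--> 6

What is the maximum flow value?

Computing max flow:
  Flow on (0->1): 8/8
  Flow on (0->2): 4/4
  Flow on (0->3): 10/10
  Flow on (1->5): 5/7
  Flow on (1->6): 3/3
  Flow on (2->5): 4/8
  Flow on (3->6): 10/10
  Flow on (5->6): 9/9
Maximum flow = 22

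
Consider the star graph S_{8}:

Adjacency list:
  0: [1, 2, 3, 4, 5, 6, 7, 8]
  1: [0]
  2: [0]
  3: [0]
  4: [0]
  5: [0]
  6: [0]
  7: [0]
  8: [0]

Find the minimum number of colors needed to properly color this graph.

S_{8} has one hub adjacent to 8 leaves; leaves are pairwise non-adjacent.
Color the hub 0 and every leaf 1.
Chromatic number = 2.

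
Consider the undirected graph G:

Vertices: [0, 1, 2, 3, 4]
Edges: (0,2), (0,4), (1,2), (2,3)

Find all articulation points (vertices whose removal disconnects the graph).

An articulation point is a vertex whose removal disconnects the graph.
Articulation points: [0, 2]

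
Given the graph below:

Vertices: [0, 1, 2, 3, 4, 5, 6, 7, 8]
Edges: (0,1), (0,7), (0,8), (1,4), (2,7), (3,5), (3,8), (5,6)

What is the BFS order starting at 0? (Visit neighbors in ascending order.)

BFS from vertex 0 (neighbors processed in ascending order):
Visit order: 0, 1, 7, 8, 4, 2, 3, 5, 6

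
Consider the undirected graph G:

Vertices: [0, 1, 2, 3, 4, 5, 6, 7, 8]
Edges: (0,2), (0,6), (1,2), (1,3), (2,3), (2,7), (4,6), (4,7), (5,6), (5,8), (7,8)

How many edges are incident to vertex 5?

Vertex 5 has neighbors [6, 8], so deg(5) = 2.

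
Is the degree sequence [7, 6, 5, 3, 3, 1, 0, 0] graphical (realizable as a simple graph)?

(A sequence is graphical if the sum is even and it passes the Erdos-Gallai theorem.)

Sum of degrees = 25. Sum is odd, so the sequence is NOT graphical.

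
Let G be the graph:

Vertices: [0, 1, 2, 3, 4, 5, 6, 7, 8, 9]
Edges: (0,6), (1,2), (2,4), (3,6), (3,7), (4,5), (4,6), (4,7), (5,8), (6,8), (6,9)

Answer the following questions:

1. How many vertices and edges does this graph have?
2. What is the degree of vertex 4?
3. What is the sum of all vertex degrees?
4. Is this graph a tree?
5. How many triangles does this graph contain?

Count: 10 vertices, 11 edges.
Vertex 4 has neighbors [2, 5, 6, 7], degree = 4.
Handshaking lemma: 2 * 11 = 22.
A tree on 10 vertices has 9 edges. This graph has 11 edges (2 extra). Not a tree.
Number of triangles = 0.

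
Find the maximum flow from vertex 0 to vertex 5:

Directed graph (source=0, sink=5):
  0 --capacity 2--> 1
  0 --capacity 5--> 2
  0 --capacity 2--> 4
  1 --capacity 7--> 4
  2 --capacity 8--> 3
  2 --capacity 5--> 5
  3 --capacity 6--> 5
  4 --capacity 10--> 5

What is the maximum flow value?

Computing max flow:
  Flow on (0->1): 2/2
  Flow on (0->2): 5/5
  Flow on (0->4): 2/2
  Flow on (1->4): 2/7
  Flow on (2->5): 5/5
  Flow on (4->5): 4/10
Maximum flow = 9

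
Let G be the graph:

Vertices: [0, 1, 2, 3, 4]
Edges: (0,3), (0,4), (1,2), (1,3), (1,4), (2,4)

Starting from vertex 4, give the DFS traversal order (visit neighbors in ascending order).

DFS from vertex 4 (neighbors processed in ascending order):
Visit order: 4, 0, 3, 1, 2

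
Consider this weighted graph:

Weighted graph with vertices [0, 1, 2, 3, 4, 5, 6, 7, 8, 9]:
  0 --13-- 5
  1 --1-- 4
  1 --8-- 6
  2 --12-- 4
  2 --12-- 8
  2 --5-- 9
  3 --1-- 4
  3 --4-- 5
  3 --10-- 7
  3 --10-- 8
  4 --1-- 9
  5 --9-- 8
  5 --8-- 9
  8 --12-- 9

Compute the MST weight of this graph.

Applying Kruskal's algorithm (sort edges by weight, add if no cycle):
  Add (1,4) w=1
  Add (3,4) w=1
  Add (4,9) w=1
  Add (3,5) w=4
  Add (2,9) w=5
  Add (1,6) w=8
  Skip (5,9) w=8 (creates cycle)
  Add (5,8) w=9
  Skip (3,8) w=10 (creates cycle)
  Add (3,7) w=10
  Skip (2,8) w=12 (creates cycle)
  Skip (2,4) w=12 (creates cycle)
  Skip (8,9) w=12 (creates cycle)
  Add (0,5) w=13
MST weight = 52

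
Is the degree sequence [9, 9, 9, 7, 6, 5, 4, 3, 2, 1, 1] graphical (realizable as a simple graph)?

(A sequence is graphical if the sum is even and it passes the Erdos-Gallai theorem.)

Sum of degrees = 56. Sum is even but fails Erdos-Gallai. The sequence is NOT graphical.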